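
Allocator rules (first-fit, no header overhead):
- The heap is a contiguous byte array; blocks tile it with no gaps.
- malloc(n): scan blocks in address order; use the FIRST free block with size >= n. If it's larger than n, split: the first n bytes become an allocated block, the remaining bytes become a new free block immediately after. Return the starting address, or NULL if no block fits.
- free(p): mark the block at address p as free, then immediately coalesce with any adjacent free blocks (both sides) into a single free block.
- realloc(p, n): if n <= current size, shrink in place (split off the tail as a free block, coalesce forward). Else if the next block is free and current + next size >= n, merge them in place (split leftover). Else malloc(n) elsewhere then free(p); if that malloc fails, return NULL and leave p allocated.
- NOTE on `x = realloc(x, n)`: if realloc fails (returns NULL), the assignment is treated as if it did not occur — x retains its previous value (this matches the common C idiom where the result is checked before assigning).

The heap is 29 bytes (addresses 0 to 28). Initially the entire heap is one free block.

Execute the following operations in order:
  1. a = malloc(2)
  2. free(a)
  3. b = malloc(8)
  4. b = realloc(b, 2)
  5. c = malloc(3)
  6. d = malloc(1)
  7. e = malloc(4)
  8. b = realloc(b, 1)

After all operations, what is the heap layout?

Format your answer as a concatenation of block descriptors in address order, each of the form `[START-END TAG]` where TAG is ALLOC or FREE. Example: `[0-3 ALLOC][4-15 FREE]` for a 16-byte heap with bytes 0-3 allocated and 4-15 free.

Answer: [0-0 ALLOC][1-1 FREE][2-4 ALLOC][5-5 ALLOC][6-9 ALLOC][10-28 FREE]

Derivation:
Op 1: a = malloc(2) -> a = 0; heap: [0-1 ALLOC][2-28 FREE]
Op 2: free(a) -> (freed a); heap: [0-28 FREE]
Op 3: b = malloc(8) -> b = 0; heap: [0-7 ALLOC][8-28 FREE]
Op 4: b = realloc(b, 2) -> b = 0; heap: [0-1 ALLOC][2-28 FREE]
Op 5: c = malloc(3) -> c = 2; heap: [0-1 ALLOC][2-4 ALLOC][5-28 FREE]
Op 6: d = malloc(1) -> d = 5; heap: [0-1 ALLOC][2-4 ALLOC][5-5 ALLOC][6-28 FREE]
Op 7: e = malloc(4) -> e = 6; heap: [0-1 ALLOC][2-4 ALLOC][5-5 ALLOC][6-9 ALLOC][10-28 FREE]
Op 8: b = realloc(b, 1) -> b = 0; heap: [0-0 ALLOC][1-1 FREE][2-4 ALLOC][5-5 ALLOC][6-9 ALLOC][10-28 FREE]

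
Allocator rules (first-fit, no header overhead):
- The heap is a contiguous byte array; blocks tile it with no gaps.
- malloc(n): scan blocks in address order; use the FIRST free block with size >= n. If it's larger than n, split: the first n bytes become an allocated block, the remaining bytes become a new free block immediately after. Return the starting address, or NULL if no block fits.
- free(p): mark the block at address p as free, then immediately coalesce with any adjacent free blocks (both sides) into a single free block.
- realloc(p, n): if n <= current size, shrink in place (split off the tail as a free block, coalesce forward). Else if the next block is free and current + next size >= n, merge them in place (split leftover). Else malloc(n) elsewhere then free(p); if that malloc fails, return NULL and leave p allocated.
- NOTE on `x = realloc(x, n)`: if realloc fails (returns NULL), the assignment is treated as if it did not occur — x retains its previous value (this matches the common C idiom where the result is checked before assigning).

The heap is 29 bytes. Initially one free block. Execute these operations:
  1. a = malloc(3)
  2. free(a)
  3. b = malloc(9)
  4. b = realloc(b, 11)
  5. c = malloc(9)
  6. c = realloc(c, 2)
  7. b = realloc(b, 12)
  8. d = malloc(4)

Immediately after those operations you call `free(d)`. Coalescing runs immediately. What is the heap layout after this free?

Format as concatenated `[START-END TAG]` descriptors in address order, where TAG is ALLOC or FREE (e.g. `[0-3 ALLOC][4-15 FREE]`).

Answer: [0-10 FREE][11-12 ALLOC][13-24 ALLOC][25-28 FREE]

Derivation:
Op 1: a = malloc(3) -> a = 0; heap: [0-2 ALLOC][3-28 FREE]
Op 2: free(a) -> (freed a); heap: [0-28 FREE]
Op 3: b = malloc(9) -> b = 0; heap: [0-8 ALLOC][9-28 FREE]
Op 4: b = realloc(b, 11) -> b = 0; heap: [0-10 ALLOC][11-28 FREE]
Op 5: c = malloc(9) -> c = 11; heap: [0-10 ALLOC][11-19 ALLOC][20-28 FREE]
Op 6: c = realloc(c, 2) -> c = 11; heap: [0-10 ALLOC][11-12 ALLOC][13-28 FREE]
Op 7: b = realloc(b, 12) -> b = 13; heap: [0-10 FREE][11-12 ALLOC][13-24 ALLOC][25-28 FREE]
Op 8: d = malloc(4) -> d = 0; heap: [0-3 ALLOC][4-10 FREE][11-12 ALLOC][13-24 ALLOC][25-28 FREE]
free(d): d = 0 -> block [0-3 ALLOC]; mark free, coalesce with adjacent free neighbors -> [0-10 FREE][11-12 ALLOC][13-24 ALLOC][25-28 FREE]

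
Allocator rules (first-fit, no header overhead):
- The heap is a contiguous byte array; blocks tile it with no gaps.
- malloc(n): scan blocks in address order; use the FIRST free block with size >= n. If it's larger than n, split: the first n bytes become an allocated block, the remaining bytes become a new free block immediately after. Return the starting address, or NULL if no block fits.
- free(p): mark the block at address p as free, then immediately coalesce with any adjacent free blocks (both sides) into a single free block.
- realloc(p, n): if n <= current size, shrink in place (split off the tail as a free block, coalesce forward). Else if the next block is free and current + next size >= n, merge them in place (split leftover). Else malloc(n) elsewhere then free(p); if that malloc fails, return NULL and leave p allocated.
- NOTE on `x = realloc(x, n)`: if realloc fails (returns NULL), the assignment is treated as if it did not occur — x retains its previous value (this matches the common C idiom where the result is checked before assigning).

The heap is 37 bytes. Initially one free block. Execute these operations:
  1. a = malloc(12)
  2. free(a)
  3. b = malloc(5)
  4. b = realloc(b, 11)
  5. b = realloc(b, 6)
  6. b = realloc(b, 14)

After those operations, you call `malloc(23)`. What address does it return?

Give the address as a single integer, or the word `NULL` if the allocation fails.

Op 1: a = malloc(12) -> a = 0; heap: [0-11 ALLOC][12-36 FREE]
Op 2: free(a) -> (freed a); heap: [0-36 FREE]
Op 3: b = malloc(5) -> b = 0; heap: [0-4 ALLOC][5-36 FREE]
Op 4: b = realloc(b, 11) -> b = 0; heap: [0-10 ALLOC][11-36 FREE]
Op 5: b = realloc(b, 6) -> b = 0; heap: [0-5 ALLOC][6-36 FREE]
Op 6: b = realloc(b, 14) -> b = 0; heap: [0-13 ALLOC][14-36 FREE]
malloc(23): first-fit scan over [0-13 ALLOC][14-36 FREE] -> 14

Answer: 14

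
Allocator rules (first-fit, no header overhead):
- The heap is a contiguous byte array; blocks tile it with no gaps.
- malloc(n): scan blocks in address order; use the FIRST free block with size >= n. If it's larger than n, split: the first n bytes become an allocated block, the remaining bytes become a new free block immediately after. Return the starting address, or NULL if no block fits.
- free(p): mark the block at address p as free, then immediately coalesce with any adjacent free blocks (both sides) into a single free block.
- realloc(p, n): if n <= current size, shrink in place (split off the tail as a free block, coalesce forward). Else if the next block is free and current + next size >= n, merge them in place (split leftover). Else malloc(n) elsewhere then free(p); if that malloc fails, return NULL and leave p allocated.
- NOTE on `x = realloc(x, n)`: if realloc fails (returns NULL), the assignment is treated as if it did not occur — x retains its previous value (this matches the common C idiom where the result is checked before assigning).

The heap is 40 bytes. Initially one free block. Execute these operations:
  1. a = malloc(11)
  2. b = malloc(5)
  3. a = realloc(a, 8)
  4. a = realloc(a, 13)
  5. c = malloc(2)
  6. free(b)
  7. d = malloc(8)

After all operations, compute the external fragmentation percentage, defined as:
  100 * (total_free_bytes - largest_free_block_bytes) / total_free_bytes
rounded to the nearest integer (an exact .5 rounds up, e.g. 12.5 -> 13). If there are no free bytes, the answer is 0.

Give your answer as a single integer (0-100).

Op 1: a = malloc(11) -> a = 0; heap: [0-10 ALLOC][11-39 FREE]
Op 2: b = malloc(5) -> b = 11; heap: [0-10 ALLOC][11-15 ALLOC][16-39 FREE]
Op 3: a = realloc(a, 8) -> a = 0; heap: [0-7 ALLOC][8-10 FREE][11-15 ALLOC][16-39 FREE]
Op 4: a = realloc(a, 13) -> a = 16; heap: [0-10 FREE][11-15 ALLOC][16-28 ALLOC][29-39 FREE]
Op 5: c = malloc(2) -> c = 0; heap: [0-1 ALLOC][2-10 FREE][11-15 ALLOC][16-28 ALLOC][29-39 FREE]
Op 6: free(b) -> (freed b); heap: [0-1 ALLOC][2-15 FREE][16-28 ALLOC][29-39 FREE]
Op 7: d = malloc(8) -> d = 2; heap: [0-1 ALLOC][2-9 ALLOC][10-15 FREE][16-28 ALLOC][29-39 FREE]
Free blocks: [6 11] total_free=17 largest=11 -> 100*(17-11)/17 = 600/17 ≈ 35.294 -> rounds to 35

Answer: 35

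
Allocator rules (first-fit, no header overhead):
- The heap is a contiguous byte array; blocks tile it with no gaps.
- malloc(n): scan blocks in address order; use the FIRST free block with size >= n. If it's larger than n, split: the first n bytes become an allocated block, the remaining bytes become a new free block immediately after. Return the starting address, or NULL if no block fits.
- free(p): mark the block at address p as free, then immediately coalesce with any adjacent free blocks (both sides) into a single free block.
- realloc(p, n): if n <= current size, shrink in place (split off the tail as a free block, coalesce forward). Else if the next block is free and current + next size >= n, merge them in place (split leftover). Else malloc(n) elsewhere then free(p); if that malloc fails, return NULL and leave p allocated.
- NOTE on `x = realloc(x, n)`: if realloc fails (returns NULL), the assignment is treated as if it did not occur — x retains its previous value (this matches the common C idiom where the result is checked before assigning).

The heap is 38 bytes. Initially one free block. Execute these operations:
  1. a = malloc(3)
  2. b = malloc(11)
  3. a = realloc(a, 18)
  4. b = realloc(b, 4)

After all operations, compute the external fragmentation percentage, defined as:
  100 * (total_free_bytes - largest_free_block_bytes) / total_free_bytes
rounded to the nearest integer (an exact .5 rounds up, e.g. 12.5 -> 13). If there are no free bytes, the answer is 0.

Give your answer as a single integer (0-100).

Op 1: a = malloc(3) -> a = 0; heap: [0-2 ALLOC][3-37 FREE]
Op 2: b = malloc(11) -> b = 3; heap: [0-2 ALLOC][3-13 ALLOC][14-37 FREE]
Op 3: a = realloc(a, 18) -> a = 14; heap: [0-2 FREE][3-13 ALLOC][14-31 ALLOC][32-37 FREE]
Op 4: b = realloc(b, 4) -> b = 3; heap: [0-2 FREE][3-6 ALLOC][7-13 FREE][14-31 ALLOC][32-37 FREE]
Free blocks: [3 7 6] total_free=16 largest=7 -> 100*(16-7)/16 = 900/16 = 56.25 -> rounds to 56

Answer: 56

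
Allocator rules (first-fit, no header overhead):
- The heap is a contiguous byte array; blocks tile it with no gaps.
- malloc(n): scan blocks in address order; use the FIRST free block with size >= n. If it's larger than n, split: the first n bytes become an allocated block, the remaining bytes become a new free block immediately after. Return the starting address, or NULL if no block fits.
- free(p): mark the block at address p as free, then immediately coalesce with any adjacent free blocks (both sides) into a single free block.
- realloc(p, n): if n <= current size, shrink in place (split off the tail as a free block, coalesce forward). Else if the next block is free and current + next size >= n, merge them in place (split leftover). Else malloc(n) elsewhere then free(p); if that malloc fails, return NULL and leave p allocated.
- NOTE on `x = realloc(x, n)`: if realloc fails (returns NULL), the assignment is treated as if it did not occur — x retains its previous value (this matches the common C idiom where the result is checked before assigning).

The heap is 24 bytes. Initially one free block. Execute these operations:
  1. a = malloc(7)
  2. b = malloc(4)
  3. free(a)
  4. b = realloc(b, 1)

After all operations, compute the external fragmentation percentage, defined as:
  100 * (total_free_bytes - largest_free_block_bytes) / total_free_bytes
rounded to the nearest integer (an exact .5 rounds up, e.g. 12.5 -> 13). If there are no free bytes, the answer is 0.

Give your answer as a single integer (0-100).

Op 1: a = malloc(7) -> a = 0; heap: [0-6 ALLOC][7-23 FREE]
Op 2: b = malloc(4) -> b = 7; heap: [0-6 ALLOC][7-10 ALLOC][11-23 FREE]
Op 3: free(a) -> (freed a); heap: [0-6 FREE][7-10 ALLOC][11-23 FREE]
Op 4: b = realloc(b, 1) -> b = 7; heap: [0-6 FREE][7-7 ALLOC][8-23 FREE]
Free blocks: [7 16] total_free=23 largest=16 -> 100*(23-16)/23 = 700/23 ≈ 30.435 -> rounds to 30

Answer: 30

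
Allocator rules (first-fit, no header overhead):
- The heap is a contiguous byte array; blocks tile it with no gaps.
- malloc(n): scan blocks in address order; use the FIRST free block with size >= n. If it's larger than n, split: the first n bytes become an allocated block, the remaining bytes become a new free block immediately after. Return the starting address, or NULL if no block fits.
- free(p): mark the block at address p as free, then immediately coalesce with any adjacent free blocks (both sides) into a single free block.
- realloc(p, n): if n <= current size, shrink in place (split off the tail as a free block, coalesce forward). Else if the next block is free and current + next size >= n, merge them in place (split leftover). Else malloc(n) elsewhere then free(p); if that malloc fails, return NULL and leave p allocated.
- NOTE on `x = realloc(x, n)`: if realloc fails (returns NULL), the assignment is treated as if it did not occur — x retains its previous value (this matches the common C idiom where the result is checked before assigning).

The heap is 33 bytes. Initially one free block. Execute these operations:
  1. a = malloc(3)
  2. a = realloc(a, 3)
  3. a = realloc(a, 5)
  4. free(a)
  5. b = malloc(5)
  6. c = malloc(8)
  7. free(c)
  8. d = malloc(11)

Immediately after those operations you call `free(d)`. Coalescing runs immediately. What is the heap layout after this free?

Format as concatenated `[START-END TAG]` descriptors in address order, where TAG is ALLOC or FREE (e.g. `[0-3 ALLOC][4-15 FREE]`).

Op 1: a = malloc(3) -> a = 0; heap: [0-2 ALLOC][3-32 FREE]
Op 2: a = realloc(a, 3) -> a = 0; heap: [0-2 ALLOC][3-32 FREE]
Op 3: a = realloc(a, 5) -> a = 0; heap: [0-4 ALLOC][5-32 FREE]
Op 4: free(a) -> (freed a); heap: [0-32 FREE]
Op 5: b = malloc(5) -> b = 0; heap: [0-4 ALLOC][5-32 FREE]
Op 6: c = malloc(8) -> c = 5; heap: [0-4 ALLOC][5-12 ALLOC][13-32 FREE]
Op 7: free(c) -> (freed c); heap: [0-4 ALLOC][5-32 FREE]
Op 8: d = malloc(11) -> d = 5; heap: [0-4 ALLOC][5-15 ALLOC][16-32 FREE]
free(d): d = 5 -> block [5-15 ALLOC]; mark free, coalesce with adjacent free neighbors -> [0-4 ALLOC][5-32 FREE]

Answer: [0-4 ALLOC][5-32 FREE]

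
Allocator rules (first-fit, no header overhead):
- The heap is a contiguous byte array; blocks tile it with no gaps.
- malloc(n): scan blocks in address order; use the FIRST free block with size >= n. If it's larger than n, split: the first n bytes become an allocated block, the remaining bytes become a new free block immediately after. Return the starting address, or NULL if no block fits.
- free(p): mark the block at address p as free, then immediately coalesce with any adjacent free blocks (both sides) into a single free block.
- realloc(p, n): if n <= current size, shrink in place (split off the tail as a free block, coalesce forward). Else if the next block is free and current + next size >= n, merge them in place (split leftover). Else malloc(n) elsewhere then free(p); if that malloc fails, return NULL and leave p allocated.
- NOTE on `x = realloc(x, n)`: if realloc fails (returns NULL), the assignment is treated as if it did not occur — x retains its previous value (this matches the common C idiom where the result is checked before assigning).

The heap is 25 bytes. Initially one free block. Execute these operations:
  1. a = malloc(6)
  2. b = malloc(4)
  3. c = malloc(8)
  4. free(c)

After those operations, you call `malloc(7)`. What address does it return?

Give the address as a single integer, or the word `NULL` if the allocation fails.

Op 1: a = malloc(6) -> a = 0; heap: [0-5 ALLOC][6-24 FREE]
Op 2: b = malloc(4) -> b = 6; heap: [0-5 ALLOC][6-9 ALLOC][10-24 FREE]
Op 3: c = malloc(8) -> c = 10; heap: [0-5 ALLOC][6-9 ALLOC][10-17 ALLOC][18-24 FREE]
Op 4: free(c) -> (freed c); heap: [0-5 ALLOC][6-9 ALLOC][10-24 FREE]
malloc(7): first-fit scan over [0-5 ALLOC][6-9 ALLOC][10-24 FREE] -> 10

Answer: 10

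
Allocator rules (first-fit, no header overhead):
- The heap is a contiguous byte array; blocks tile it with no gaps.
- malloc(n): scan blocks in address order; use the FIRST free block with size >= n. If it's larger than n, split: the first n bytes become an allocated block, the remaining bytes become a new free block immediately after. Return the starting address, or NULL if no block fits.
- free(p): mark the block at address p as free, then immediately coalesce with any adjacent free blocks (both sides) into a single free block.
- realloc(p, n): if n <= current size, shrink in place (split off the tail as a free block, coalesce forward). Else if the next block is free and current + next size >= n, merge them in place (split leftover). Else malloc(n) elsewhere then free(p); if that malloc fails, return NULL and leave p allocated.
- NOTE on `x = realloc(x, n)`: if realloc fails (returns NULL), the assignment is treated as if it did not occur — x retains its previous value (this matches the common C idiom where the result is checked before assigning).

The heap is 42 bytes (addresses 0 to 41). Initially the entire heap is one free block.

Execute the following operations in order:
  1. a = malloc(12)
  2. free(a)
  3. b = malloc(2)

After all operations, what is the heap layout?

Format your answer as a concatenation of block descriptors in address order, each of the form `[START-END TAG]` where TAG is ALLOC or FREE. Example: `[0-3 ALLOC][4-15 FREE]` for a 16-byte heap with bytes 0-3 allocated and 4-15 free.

Answer: [0-1 ALLOC][2-41 FREE]

Derivation:
Op 1: a = malloc(12) -> a = 0; heap: [0-11 ALLOC][12-41 FREE]
Op 2: free(a) -> (freed a); heap: [0-41 FREE]
Op 3: b = malloc(2) -> b = 0; heap: [0-1 ALLOC][2-41 FREE]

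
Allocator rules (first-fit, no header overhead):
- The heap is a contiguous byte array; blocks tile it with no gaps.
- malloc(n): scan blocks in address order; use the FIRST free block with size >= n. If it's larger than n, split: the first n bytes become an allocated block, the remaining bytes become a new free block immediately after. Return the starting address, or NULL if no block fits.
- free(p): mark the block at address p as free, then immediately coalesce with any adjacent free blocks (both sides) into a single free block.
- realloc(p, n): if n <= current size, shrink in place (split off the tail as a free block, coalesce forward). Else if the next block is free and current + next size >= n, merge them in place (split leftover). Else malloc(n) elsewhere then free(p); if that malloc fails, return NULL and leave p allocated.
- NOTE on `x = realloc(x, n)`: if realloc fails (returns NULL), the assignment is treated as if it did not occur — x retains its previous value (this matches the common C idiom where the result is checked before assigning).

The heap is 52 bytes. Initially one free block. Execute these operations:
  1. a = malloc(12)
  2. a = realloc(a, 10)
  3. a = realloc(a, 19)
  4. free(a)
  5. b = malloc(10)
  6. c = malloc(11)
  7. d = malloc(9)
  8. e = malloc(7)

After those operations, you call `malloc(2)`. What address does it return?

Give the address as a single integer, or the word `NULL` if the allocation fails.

Answer: 37

Derivation:
Op 1: a = malloc(12) -> a = 0; heap: [0-11 ALLOC][12-51 FREE]
Op 2: a = realloc(a, 10) -> a = 0; heap: [0-9 ALLOC][10-51 FREE]
Op 3: a = realloc(a, 19) -> a = 0; heap: [0-18 ALLOC][19-51 FREE]
Op 4: free(a) -> (freed a); heap: [0-51 FREE]
Op 5: b = malloc(10) -> b = 0; heap: [0-9 ALLOC][10-51 FREE]
Op 6: c = malloc(11) -> c = 10; heap: [0-9 ALLOC][10-20 ALLOC][21-51 FREE]
Op 7: d = malloc(9) -> d = 21; heap: [0-9 ALLOC][10-20 ALLOC][21-29 ALLOC][30-51 FREE]
Op 8: e = malloc(7) -> e = 30; heap: [0-9 ALLOC][10-20 ALLOC][21-29 ALLOC][30-36 ALLOC][37-51 FREE]
malloc(2): first-fit scan over [0-9 ALLOC][10-20 ALLOC][21-29 ALLOC][30-36 ALLOC][37-51 FREE] -> 37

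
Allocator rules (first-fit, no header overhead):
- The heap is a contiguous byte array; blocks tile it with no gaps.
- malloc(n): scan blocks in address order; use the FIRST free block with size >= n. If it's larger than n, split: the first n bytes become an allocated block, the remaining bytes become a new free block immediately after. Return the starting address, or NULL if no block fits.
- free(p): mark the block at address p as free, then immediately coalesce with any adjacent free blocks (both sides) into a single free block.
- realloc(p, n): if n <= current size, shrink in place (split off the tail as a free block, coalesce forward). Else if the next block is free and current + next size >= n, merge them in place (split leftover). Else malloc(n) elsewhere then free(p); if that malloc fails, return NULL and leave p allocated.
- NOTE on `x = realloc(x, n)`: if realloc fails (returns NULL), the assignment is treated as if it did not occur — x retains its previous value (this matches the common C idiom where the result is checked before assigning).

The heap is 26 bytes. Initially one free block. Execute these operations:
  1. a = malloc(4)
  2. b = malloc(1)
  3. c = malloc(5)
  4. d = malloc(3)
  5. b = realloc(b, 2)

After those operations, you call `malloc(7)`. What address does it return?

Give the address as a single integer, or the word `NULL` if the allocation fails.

Answer: 15

Derivation:
Op 1: a = malloc(4) -> a = 0; heap: [0-3 ALLOC][4-25 FREE]
Op 2: b = malloc(1) -> b = 4; heap: [0-3 ALLOC][4-4 ALLOC][5-25 FREE]
Op 3: c = malloc(5) -> c = 5; heap: [0-3 ALLOC][4-4 ALLOC][5-9 ALLOC][10-25 FREE]
Op 4: d = malloc(3) -> d = 10; heap: [0-3 ALLOC][4-4 ALLOC][5-9 ALLOC][10-12 ALLOC][13-25 FREE]
Op 5: b = realloc(b, 2) -> b = 13; heap: [0-3 ALLOC][4-4 FREE][5-9 ALLOC][10-12 ALLOC][13-14 ALLOC][15-25 FREE]
malloc(7): first-fit scan over [0-3 ALLOC][4-4 FREE][5-9 ALLOC][10-12 ALLOC][13-14 ALLOC][15-25 FREE] -> 15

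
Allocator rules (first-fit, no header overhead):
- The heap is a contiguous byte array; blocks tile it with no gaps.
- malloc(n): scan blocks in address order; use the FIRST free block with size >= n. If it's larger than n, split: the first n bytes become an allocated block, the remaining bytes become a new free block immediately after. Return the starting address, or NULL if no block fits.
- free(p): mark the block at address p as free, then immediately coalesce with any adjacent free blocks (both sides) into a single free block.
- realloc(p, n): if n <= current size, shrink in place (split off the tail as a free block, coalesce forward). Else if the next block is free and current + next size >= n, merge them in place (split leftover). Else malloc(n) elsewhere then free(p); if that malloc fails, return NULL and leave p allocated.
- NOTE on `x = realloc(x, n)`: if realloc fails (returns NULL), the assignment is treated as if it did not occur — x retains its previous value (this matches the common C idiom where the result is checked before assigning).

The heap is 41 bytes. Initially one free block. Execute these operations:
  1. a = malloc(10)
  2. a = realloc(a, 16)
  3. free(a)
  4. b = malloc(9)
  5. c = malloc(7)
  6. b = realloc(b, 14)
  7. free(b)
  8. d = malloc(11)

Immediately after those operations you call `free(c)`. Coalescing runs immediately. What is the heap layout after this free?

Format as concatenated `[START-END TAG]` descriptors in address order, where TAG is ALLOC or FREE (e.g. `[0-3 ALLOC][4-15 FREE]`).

Answer: [0-15 FREE][16-26 ALLOC][27-40 FREE]

Derivation:
Op 1: a = malloc(10) -> a = 0; heap: [0-9 ALLOC][10-40 FREE]
Op 2: a = realloc(a, 16) -> a = 0; heap: [0-15 ALLOC][16-40 FREE]
Op 3: free(a) -> (freed a); heap: [0-40 FREE]
Op 4: b = malloc(9) -> b = 0; heap: [0-8 ALLOC][9-40 FREE]
Op 5: c = malloc(7) -> c = 9; heap: [0-8 ALLOC][9-15 ALLOC][16-40 FREE]
Op 6: b = realloc(b, 14) -> b = 16; heap: [0-8 FREE][9-15 ALLOC][16-29 ALLOC][30-40 FREE]
Op 7: free(b) -> (freed b); heap: [0-8 FREE][9-15 ALLOC][16-40 FREE]
Op 8: d = malloc(11) -> d = 16; heap: [0-8 FREE][9-15 ALLOC][16-26 ALLOC][27-40 FREE]
free(c): c = 9 -> block [9-15 ALLOC]; mark free, coalesce with adjacent free neighbors -> [0-15 FREE][16-26 ALLOC][27-40 FREE]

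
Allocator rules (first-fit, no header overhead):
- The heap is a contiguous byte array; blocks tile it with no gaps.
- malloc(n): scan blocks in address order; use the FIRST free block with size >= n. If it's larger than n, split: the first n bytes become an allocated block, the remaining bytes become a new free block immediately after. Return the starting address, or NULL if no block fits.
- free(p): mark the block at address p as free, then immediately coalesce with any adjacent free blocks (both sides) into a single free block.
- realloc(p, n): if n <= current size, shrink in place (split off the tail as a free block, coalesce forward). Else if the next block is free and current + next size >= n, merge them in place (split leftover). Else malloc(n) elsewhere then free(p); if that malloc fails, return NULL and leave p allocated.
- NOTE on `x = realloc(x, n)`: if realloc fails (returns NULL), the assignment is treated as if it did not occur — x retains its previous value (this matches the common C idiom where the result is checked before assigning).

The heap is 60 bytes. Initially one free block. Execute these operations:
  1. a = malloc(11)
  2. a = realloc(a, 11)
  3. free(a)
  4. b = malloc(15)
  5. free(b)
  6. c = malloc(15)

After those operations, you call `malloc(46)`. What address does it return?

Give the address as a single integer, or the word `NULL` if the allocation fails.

Answer: NULL

Derivation:
Op 1: a = malloc(11) -> a = 0; heap: [0-10 ALLOC][11-59 FREE]
Op 2: a = realloc(a, 11) -> a = 0; heap: [0-10 ALLOC][11-59 FREE]
Op 3: free(a) -> (freed a); heap: [0-59 FREE]
Op 4: b = malloc(15) -> b = 0; heap: [0-14 ALLOC][15-59 FREE]
Op 5: free(b) -> (freed b); heap: [0-59 FREE]
Op 6: c = malloc(15) -> c = 0; heap: [0-14 ALLOC][15-59 FREE]
malloc(46): first-fit scan over [0-14 ALLOC][15-59 FREE] -> NULL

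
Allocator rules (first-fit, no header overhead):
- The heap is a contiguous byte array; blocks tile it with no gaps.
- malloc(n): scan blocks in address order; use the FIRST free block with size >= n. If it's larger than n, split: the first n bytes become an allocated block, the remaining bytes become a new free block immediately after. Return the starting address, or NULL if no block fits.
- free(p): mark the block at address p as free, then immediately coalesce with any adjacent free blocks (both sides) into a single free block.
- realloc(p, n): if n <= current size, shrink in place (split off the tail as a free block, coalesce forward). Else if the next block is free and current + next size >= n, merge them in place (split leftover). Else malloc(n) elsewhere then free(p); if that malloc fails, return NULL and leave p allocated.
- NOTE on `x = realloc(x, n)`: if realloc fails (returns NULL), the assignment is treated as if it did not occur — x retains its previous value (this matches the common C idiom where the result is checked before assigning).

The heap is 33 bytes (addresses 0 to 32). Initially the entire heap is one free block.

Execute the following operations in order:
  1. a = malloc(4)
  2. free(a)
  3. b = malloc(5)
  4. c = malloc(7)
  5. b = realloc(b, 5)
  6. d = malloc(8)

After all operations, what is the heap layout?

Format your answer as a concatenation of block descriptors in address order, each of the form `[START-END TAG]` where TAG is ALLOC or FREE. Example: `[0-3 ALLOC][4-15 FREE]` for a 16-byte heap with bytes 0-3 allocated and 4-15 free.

Answer: [0-4 ALLOC][5-11 ALLOC][12-19 ALLOC][20-32 FREE]

Derivation:
Op 1: a = malloc(4) -> a = 0; heap: [0-3 ALLOC][4-32 FREE]
Op 2: free(a) -> (freed a); heap: [0-32 FREE]
Op 3: b = malloc(5) -> b = 0; heap: [0-4 ALLOC][5-32 FREE]
Op 4: c = malloc(7) -> c = 5; heap: [0-4 ALLOC][5-11 ALLOC][12-32 FREE]
Op 5: b = realloc(b, 5) -> b = 0; heap: [0-4 ALLOC][5-11 ALLOC][12-32 FREE]
Op 6: d = malloc(8) -> d = 12; heap: [0-4 ALLOC][5-11 ALLOC][12-19 ALLOC][20-32 FREE]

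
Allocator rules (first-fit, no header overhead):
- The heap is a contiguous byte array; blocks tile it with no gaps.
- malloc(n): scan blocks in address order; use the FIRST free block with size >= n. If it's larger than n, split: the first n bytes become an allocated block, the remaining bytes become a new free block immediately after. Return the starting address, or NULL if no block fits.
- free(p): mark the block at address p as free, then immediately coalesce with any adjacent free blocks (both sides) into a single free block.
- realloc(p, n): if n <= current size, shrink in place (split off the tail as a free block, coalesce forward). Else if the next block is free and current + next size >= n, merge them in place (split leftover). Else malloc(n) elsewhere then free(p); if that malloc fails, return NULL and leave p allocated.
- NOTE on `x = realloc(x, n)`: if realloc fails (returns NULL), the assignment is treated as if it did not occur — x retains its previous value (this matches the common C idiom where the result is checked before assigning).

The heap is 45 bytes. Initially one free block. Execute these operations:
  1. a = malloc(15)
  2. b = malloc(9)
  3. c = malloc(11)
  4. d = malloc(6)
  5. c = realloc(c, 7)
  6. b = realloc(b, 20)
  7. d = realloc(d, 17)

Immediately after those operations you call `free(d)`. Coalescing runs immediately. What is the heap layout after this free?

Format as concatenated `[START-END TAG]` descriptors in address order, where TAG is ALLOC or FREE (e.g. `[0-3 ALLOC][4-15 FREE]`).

Answer: [0-14 ALLOC][15-23 ALLOC][24-30 ALLOC][31-44 FREE]

Derivation:
Op 1: a = malloc(15) -> a = 0; heap: [0-14 ALLOC][15-44 FREE]
Op 2: b = malloc(9) -> b = 15; heap: [0-14 ALLOC][15-23 ALLOC][24-44 FREE]
Op 3: c = malloc(11) -> c = 24; heap: [0-14 ALLOC][15-23 ALLOC][24-34 ALLOC][35-44 FREE]
Op 4: d = malloc(6) -> d = 35; heap: [0-14 ALLOC][15-23 ALLOC][24-34 ALLOC][35-40 ALLOC][41-44 FREE]
Op 5: c = realloc(c, 7) -> c = 24; heap: [0-14 ALLOC][15-23 ALLOC][24-30 ALLOC][31-34 FREE][35-40 ALLOC][41-44 FREE]
Op 6: b = realloc(b, 20) -> NULL (b unchanged); heap: [0-14 ALLOC][15-23 ALLOC][24-30 ALLOC][31-34 FREE][35-40 ALLOC][41-44 FREE]
Op 7: d = realloc(d, 17) -> NULL (d unchanged); heap: [0-14 ALLOC][15-23 ALLOC][24-30 ALLOC][31-34 FREE][35-40 ALLOC][41-44 FREE]
free(d): d = 35 -> block [35-40 ALLOC]; mark free, coalesce with adjacent free neighbors -> [0-14 ALLOC][15-23 ALLOC][24-30 ALLOC][31-44 FREE]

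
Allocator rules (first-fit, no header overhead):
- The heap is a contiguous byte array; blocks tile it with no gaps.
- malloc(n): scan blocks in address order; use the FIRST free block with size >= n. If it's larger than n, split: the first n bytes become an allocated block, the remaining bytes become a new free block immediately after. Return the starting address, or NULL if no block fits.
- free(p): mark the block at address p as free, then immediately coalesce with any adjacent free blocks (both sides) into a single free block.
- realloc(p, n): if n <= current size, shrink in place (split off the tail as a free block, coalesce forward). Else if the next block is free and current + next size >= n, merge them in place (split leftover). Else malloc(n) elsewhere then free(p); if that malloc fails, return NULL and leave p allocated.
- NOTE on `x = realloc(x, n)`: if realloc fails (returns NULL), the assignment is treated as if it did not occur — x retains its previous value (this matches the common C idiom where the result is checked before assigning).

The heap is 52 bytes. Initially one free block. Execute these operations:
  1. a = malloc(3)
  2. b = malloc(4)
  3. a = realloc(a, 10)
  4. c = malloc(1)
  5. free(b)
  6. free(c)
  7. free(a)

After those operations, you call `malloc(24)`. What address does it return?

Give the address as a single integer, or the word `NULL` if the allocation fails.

Answer: 0

Derivation:
Op 1: a = malloc(3) -> a = 0; heap: [0-2 ALLOC][3-51 FREE]
Op 2: b = malloc(4) -> b = 3; heap: [0-2 ALLOC][3-6 ALLOC][7-51 FREE]
Op 3: a = realloc(a, 10) -> a = 7; heap: [0-2 FREE][3-6 ALLOC][7-16 ALLOC][17-51 FREE]
Op 4: c = malloc(1) -> c = 0; heap: [0-0 ALLOC][1-2 FREE][3-6 ALLOC][7-16 ALLOC][17-51 FREE]
Op 5: free(b) -> (freed b); heap: [0-0 ALLOC][1-6 FREE][7-16 ALLOC][17-51 FREE]
Op 6: free(c) -> (freed c); heap: [0-6 FREE][7-16 ALLOC][17-51 FREE]
Op 7: free(a) -> (freed a); heap: [0-51 FREE]
malloc(24): first-fit scan over [0-51 FREE] -> 0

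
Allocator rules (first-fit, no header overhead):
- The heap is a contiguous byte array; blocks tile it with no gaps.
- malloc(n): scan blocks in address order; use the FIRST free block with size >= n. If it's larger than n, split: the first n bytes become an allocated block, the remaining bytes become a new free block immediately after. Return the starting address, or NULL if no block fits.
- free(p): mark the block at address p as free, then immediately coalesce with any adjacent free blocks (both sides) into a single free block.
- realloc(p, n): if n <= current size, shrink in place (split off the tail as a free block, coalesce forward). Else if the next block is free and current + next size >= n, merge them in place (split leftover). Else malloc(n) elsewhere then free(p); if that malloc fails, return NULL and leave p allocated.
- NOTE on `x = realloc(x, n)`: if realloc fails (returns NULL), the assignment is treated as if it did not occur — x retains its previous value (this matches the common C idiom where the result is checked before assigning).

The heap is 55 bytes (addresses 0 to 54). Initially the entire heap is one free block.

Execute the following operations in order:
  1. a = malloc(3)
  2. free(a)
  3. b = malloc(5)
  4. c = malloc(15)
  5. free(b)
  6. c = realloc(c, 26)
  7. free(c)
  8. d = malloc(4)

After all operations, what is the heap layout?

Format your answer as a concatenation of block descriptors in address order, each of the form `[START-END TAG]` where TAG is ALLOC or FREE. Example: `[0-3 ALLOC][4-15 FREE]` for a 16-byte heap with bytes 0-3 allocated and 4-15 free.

Answer: [0-3 ALLOC][4-54 FREE]

Derivation:
Op 1: a = malloc(3) -> a = 0; heap: [0-2 ALLOC][3-54 FREE]
Op 2: free(a) -> (freed a); heap: [0-54 FREE]
Op 3: b = malloc(5) -> b = 0; heap: [0-4 ALLOC][5-54 FREE]
Op 4: c = malloc(15) -> c = 5; heap: [0-4 ALLOC][5-19 ALLOC][20-54 FREE]
Op 5: free(b) -> (freed b); heap: [0-4 FREE][5-19 ALLOC][20-54 FREE]
Op 6: c = realloc(c, 26) -> c = 5; heap: [0-4 FREE][5-30 ALLOC][31-54 FREE]
Op 7: free(c) -> (freed c); heap: [0-54 FREE]
Op 8: d = malloc(4) -> d = 0; heap: [0-3 ALLOC][4-54 FREE]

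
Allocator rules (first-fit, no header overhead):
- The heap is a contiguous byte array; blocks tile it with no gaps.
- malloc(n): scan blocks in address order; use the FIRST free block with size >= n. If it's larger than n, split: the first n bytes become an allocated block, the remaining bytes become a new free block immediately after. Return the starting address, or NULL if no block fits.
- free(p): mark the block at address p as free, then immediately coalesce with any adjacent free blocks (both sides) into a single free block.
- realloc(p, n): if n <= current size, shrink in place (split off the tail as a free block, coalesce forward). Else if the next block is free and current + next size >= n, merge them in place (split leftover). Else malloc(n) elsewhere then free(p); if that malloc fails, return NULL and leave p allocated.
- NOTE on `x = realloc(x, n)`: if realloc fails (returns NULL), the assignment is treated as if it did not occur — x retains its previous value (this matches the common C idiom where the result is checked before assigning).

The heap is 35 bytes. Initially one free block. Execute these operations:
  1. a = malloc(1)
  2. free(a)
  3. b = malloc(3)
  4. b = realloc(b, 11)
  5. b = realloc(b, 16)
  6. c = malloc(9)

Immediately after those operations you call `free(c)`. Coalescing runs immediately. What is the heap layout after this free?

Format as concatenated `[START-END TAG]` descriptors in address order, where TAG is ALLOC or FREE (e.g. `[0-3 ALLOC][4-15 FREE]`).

Op 1: a = malloc(1) -> a = 0; heap: [0-0 ALLOC][1-34 FREE]
Op 2: free(a) -> (freed a); heap: [0-34 FREE]
Op 3: b = malloc(3) -> b = 0; heap: [0-2 ALLOC][3-34 FREE]
Op 4: b = realloc(b, 11) -> b = 0; heap: [0-10 ALLOC][11-34 FREE]
Op 5: b = realloc(b, 16) -> b = 0; heap: [0-15 ALLOC][16-34 FREE]
Op 6: c = malloc(9) -> c = 16; heap: [0-15 ALLOC][16-24 ALLOC][25-34 FREE]
free(c): c = 16 -> block [16-24 ALLOC]; mark free, coalesce with adjacent free neighbors -> [0-15 ALLOC][16-34 FREE]

Answer: [0-15 ALLOC][16-34 FREE]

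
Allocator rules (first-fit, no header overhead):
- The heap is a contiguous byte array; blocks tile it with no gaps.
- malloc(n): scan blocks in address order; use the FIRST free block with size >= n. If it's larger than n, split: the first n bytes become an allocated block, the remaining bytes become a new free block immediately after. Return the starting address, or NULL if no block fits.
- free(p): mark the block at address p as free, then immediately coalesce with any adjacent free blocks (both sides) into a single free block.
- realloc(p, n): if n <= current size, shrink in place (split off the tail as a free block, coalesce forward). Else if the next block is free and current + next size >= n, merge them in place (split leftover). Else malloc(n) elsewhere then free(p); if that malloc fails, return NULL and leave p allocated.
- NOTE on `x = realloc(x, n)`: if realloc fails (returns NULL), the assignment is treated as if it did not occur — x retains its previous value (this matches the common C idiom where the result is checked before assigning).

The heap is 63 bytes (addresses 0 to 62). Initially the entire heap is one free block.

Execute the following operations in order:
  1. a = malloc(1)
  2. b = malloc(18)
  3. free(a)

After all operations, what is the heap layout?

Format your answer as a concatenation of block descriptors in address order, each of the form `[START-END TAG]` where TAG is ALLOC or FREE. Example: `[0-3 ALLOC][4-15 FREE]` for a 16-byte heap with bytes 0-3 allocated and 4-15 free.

Op 1: a = malloc(1) -> a = 0; heap: [0-0 ALLOC][1-62 FREE]
Op 2: b = malloc(18) -> b = 1; heap: [0-0 ALLOC][1-18 ALLOC][19-62 FREE]
Op 3: free(a) -> (freed a); heap: [0-0 FREE][1-18 ALLOC][19-62 FREE]

Answer: [0-0 FREE][1-18 ALLOC][19-62 FREE]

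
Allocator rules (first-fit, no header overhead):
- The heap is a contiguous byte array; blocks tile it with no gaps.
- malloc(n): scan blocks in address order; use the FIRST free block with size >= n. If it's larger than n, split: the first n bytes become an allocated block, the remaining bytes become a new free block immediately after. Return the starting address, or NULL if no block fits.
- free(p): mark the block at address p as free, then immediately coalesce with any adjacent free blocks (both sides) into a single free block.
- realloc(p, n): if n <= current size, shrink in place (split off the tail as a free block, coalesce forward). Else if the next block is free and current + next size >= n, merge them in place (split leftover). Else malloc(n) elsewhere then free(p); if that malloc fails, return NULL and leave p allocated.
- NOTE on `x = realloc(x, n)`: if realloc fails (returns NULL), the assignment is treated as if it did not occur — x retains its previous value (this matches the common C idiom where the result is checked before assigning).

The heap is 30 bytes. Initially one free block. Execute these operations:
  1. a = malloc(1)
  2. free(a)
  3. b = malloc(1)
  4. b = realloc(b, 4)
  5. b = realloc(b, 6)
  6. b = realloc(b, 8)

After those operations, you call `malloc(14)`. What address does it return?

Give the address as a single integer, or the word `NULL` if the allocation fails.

Answer: 8

Derivation:
Op 1: a = malloc(1) -> a = 0; heap: [0-0 ALLOC][1-29 FREE]
Op 2: free(a) -> (freed a); heap: [0-29 FREE]
Op 3: b = malloc(1) -> b = 0; heap: [0-0 ALLOC][1-29 FREE]
Op 4: b = realloc(b, 4) -> b = 0; heap: [0-3 ALLOC][4-29 FREE]
Op 5: b = realloc(b, 6) -> b = 0; heap: [0-5 ALLOC][6-29 FREE]
Op 6: b = realloc(b, 8) -> b = 0; heap: [0-7 ALLOC][8-29 FREE]
malloc(14): first-fit scan over [0-7 ALLOC][8-29 FREE] -> 8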